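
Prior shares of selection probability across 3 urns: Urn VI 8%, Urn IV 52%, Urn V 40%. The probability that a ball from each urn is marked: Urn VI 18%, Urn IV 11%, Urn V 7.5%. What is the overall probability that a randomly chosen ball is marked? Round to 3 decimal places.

0.102

Prior × likelihood for each hypothesis:
  Urn VI: 0.08 × 0.18 = 0.0144
  Urn IV: 0.52 × 0.11 = 0.0572
  Urn V: 0.4 × 0.075 = 0.03
P(marked) = 0.0144 + 0.0572 + 0.03 = 0.1016 → 0.102.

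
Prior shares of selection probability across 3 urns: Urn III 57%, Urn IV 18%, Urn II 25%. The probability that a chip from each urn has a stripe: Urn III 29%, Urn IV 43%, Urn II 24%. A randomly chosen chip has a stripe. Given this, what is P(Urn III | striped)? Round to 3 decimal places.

0.546

Unnormalized posteriors (prior × likelihood):
  Urn III: 0.57 × 0.29 = 0.1653
  Urn IV: 0.18 × 0.43 = 0.0774
  Urn II: 0.25 × 0.24 = 0.06
Normalizing constant = 0.3027.
P(Urn III | evidence) = 0.1653 / 0.3027 ≈ 0.546.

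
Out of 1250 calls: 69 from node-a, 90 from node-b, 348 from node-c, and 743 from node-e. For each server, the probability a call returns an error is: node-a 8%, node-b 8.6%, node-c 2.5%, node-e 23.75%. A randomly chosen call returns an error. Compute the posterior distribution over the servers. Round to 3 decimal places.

Unnormalized posteriors (prior × likelihood):
  node-a: 0.0552 × 0.08 = 0.004416
  node-b: 0.072 × 0.086 = 0.006192
  node-c: 0.2784 × 0.025 = 0.00696
  node-e: 0.5944 × 0.2375 = 0.14117
Normalizing constant = 0.158738.
P(node-a | error) = 0.004416/0.158738 ≈ 0.028
P(node-b | error) = 0.006192/0.158738 ≈ 0.039
P(node-c | error) = 0.00696/0.158738 ≈ 0.044
P(node-e | error) = 0.14117/0.158738 ≈ 0.889

node-a 0.028, node-b 0.039, node-c 0.044, node-e 0.889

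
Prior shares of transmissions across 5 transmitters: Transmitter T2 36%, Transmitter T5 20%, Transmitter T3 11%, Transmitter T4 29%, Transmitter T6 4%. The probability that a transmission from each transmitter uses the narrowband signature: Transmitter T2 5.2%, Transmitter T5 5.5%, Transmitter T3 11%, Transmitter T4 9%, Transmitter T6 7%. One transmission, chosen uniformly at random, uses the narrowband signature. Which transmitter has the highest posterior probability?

Transmitter T4

By Bayes' rule, posterior ∝ prior × likelihood:
  Transmitter T2: 0.36 × 0.052 = 0.01872
  Transmitter T5: 0.2 × 0.055 = 0.011
  Transmitter T3: 0.11 × 0.11 = 0.0121
  Transmitter T4: 0.29 × 0.09 = 0.0261
  Transmitter T6: 0.04 × 0.07 = 0.0028
Sum = 0.07072.
Largest term belongs to Transmitter T4, so Transmitter T4 is most probable.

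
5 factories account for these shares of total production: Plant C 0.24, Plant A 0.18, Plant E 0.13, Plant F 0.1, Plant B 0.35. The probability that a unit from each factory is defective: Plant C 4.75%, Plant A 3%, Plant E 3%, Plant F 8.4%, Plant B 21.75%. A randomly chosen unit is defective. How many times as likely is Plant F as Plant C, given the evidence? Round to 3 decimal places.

Compute prior × likelihood for every hypothesis:
  Plant C: 0.24 × 0.0475 = 0.0114
  Plant A: 0.18 × 0.03 = 0.0054
  Plant E: 0.13 × 0.03 = 0.0039
  Plant F: 0.1 × 0.084 = 0.0084
  Plant B: 0.35 × 0.2175 = 0.076125
Total = 0.105225.
The ratio is 0.0084 / 0.0114 (the normalizer cancels) = 0.737.

0.737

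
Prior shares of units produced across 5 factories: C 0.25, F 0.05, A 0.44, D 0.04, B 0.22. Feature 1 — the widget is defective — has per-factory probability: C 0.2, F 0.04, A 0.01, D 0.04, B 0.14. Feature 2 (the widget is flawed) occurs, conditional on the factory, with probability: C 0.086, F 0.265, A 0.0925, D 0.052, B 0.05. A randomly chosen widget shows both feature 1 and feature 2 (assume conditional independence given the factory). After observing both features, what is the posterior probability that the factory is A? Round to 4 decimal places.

0.0593

Unnormalized posteriors (prior × likelihood):
  C: 0.25 × 0.2 × 0.086 = 0.0043
  F: 0.05 × 0.04 × 0.265 = 0.00053
  A: 0.44 × 0.01 × 0.0925 = 0.000407
  D: 0.04 × 0.04 × 0.052 = 0.0000832
  B: 0.22 × 0.14 × 0.05 = 0.00154
Sum = 0.0068602.
P(A | evidence) = 0.000407 / 0.0068602 ≈ 0.0593.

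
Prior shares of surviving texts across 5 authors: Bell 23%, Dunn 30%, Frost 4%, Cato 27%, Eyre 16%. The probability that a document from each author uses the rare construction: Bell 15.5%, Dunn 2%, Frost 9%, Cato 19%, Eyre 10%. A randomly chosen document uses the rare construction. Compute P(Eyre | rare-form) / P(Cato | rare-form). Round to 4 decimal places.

0.3119

Prior × likelihood for each hypothesis:
  Bell: 0.23 × 0.155 = 0.03565
  Dunn: 0.3 × 0.02 = 0.006
  Frost: 0.04 × 0.09 = 0.0036
  Cato: 0.27 × 0.19 = 0.0513
  Eyre: 0.16 × 0.1 = 0.016
Sum = 0.11255.
The ratio is 0.016 / 0.0513 (the normalizer cancels) = 0.3119.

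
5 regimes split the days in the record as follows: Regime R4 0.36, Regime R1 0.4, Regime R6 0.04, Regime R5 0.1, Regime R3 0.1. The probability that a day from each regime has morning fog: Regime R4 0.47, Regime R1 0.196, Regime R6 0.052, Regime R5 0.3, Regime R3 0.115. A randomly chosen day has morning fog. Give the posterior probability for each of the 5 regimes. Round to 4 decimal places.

Regime R4 0.5811, Regime R1 0.2692, Regime R6 0.0071, Regime R5 0.1030, Regime R3 0.0395

Compute prior × likelihood for every hypothesis:
  Regime R4: 0.36 × 0.47 = 0.1692
  Regime R1: 0.4 × 0.196 = 0.0784
  Regime R6: 0.04 × 0.052 = 0.00208
  Regime R5: 0.1 × 0.3 = 0.03
  Regime R3: 0.1 × 0.115 = 0.0115
Sum = 0.29118.
P(Regime R4 | fog) = 0.1692/0.29118 ≈ 0.5811
P(Regime R1 | fog) = 0.0784/0.29118 ≈ 0.2692
P(Regime R6 | fog) = 0.00208/0.29118 ≈ 0.0071
P(Regime R5 | fog) = 0.03/0.29118 ≈ 0.1030
P(Regime R3 | fog) = 0.0115/0.29118 ≈ 0.0395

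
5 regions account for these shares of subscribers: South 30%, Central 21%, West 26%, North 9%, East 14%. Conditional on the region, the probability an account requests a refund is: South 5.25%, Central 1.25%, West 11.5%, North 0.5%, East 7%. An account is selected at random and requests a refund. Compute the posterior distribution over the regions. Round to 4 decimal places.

Prior × likelihood for each hypothesis:
  South: 0.3 × 0.0525 = 0.01575
  Central: 0.21 × 0.0125 = 0.002625
  West: 0.26 × 0.115 = 0.0299
  North: 0.09 × 0.005 = 0.00045
  East: 0.14 × 0.07 = 0.0098
Total = 0.058525.
P(South | refund) = 0.01575/0.058525 ≈ 0.2691
P(Central | refund) = 0.002625/0.058525 ≈ 0.0449
P(West | refund) = 0.0299/0.058525 ≈ 0.5109
P(North | refund) = 0.00045/0.058525 ≈ 0.0077
P(East | refund) = 0.0098/0.058525 ≈ 0.1674

South 0.2691, Central 0.0449, West 0.5109, North 0.0077, East 0.1674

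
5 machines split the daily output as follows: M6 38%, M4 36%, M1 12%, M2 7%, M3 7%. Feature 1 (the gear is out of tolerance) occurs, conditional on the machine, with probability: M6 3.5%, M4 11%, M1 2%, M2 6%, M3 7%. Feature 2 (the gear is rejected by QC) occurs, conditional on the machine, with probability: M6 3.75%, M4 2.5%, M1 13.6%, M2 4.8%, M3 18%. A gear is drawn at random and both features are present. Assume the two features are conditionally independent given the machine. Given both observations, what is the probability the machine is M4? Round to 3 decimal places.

0.342

Unnormalized posteriors (prior × likelihood):
  M6: 0.38 × 0.035 × 0.0375 = 0.00049875
  M4: 0.36 × 0.11 × 0.025 = 0.00099
  M1: 0.12 × 0.02 × 0.136 = 0.0003264
  M2: 0.07 × 0.06 × 0.048 = 0.0002016
  M3: 0.07 × 0.07 × 0.18 = 0.000882
Total = 0.00289875.
P(M4 | evidence) = 0.00099 / 0.00289875 ≈ 0.342.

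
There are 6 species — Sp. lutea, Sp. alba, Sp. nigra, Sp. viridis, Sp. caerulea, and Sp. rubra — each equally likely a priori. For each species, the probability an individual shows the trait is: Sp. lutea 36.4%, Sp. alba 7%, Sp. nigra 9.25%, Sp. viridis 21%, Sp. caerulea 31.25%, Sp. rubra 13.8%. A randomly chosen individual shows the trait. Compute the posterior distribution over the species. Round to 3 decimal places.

Sp. lutea 0.307, Sp. alba 0.059, Sp. nigra 0.078, Sp. viridis 0.177, Sp. caerulea 0.263, Sp. rubra 0.116

With a uniform prior (1/6 each), posterior ∝ likelihood:
  Sp. lutea: 0.364
  Sp. alba: 0.07
  Sp. nigra: 0.0925
  Sp. viridis: 0.21
  Sp. caerulea: 0.3125
  Sp. rubra: 0.138
Sum = 1.187.
P(Sp. lutea | trait) = 0.364/1.187 ≈ 0.307
P(Sp. alba | trait) = 0.07/1.187 ≈ 0.059
P(Sp. nigra | trait) = 0.0925/1.187 ≈ 0.078
P(Sp. viridis | trait) = 0.21/1.187 ≈ 0.177
P(Sp. caerulea | trait) = 0.3125/1.187 ≈ 0.263
P(Sp. rubra | trait) = 0.138/1.187 ≈ 0.116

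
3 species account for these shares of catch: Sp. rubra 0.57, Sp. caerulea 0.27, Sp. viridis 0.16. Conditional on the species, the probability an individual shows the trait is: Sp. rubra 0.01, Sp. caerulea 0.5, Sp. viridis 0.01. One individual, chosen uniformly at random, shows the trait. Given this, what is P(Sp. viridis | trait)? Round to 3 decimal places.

0.011

Prior × likelihood for each hypothesis:
  Sp. rubra: 0.57 × 0.01 = 0.0057
  Sp. caerulea: 0.27 × 0.5 = 0.135
  Sp. viridis: 0.16 × 0.01 = 0.0016
Total = 0.1423.
P(Sp. viridis | evidence) = 0.0016 / 0.1423 ≈ 0.011.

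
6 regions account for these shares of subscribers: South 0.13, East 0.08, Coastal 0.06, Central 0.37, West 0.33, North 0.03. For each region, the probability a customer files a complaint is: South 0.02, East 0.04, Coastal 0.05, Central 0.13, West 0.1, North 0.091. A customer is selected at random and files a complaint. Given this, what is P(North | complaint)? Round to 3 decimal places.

Prior × likelihood for each hypothesis:
  South: 0.13 × 0.02 = 0.0026
  East: 0.08 × 0.04 = 0.0032
  Coastal: 0.06 × 0.05 = 0.003
  Central: 0.37 × 0.13 = 0.0481
  West: 0.33 × 0.1 = 0.033
  North: 0.03 × 0.091 = 0.00273
Normalizing constant = 0.09263.
P(North | evidence) = 0.00273 / 0.09263 ≈ 0.029.

0.029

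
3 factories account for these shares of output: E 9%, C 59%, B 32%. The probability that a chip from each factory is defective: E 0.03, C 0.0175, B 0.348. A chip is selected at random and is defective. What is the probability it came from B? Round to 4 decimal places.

0.8953

Compute prior × likelihood for every hypothesis:
  E: 0.09 × 0.03 = 0.0027
  C: 0.59 × 0.0175 = 0.010325
  B: 0.32 × 0.348 = 0.11136
Normalizing constant = 0.124385.
P(B | evidence) = 0.11136 / 0.124385 ≈ 0.8953.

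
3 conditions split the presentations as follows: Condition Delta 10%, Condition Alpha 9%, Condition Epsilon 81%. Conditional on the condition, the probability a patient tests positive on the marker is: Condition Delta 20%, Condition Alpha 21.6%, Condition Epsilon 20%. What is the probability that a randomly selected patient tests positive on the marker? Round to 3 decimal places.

By Bayes' rule, posterior ∝ prior × likelihood:
  Condition Delta: 0.1 × 0.2 = 0.02
  Condition Alpha: 0.09 × 0.216 = 0.01944
  Condition Epsilon: 0.81 × 0.2 = 0.162
P(marker-positive) = 0.02 + 0.01944 + 0.162 = 0.20144 → 0.201.

0.201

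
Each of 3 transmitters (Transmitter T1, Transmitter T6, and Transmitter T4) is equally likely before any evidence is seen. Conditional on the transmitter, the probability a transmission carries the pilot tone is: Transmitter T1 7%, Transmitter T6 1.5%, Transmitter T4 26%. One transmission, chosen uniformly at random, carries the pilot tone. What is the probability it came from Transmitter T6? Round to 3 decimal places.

With a uniform prior (1/3 each), posterior ∝ likelihood:
  Transmitter T1: 0.07
  Transmitter T6: 0.015
  Transmitter T4: 0.26
Normalizing constant = 0.345.
P(Transmitter T6 | evidence) = 0.015 / 0.345 ≈ 0.043.

0.043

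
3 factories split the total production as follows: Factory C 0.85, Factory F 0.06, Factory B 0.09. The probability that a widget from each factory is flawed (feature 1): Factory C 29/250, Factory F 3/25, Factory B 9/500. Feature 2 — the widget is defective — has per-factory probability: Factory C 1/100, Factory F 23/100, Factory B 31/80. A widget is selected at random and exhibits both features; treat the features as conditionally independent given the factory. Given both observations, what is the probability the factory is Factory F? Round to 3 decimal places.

0.506

Unnormalized posteriors (prior × likelihood):
  Factory C: 0.85 × 0.116 × 0.01 = 0.000986
  Factory F: 0.06 × 0.12 × 0.23 = 0.001656
  Factory B: 0.09 × 0.018 × 0.3875 = 0.00062775
Sum = 0.00326975.
P(Factory F | evidence) = 0.001656 / 0.00326975 ≈ 0.506.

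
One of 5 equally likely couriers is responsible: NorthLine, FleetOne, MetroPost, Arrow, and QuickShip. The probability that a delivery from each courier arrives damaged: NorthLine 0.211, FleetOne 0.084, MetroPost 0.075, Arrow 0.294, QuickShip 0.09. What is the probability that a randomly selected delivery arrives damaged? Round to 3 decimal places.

Since the prior is uniform, the posterior is proportional to the likelihood:
  NorthLine: 0.211
  FleetOne: 0.084
  MetroPost: 0.075
  Arrow: 0.294
  QuickShip: 0.09
P(damaged) = (1/5) × (0.211 + 0.084 + 0.075 + 0.294 + 0.09) = 0.754/5 ≈ 0.151.

0.151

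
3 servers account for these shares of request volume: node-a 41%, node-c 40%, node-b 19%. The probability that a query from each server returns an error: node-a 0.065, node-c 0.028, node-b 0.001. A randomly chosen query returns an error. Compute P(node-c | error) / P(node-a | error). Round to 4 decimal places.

Unnormalized posteriors (prior × likelihood):
  node-a: 0.41 × 0.065 = 0.02665
  node-c: 0.4 × 0.028 = 0.0112
  node-b: 0.19 × 0.001 = 0.00019
Normalizing constant = 0.03804.
The ratio is 0.0112 / 0.02665 (the normalizer cancels) = 0.4203.

0.4203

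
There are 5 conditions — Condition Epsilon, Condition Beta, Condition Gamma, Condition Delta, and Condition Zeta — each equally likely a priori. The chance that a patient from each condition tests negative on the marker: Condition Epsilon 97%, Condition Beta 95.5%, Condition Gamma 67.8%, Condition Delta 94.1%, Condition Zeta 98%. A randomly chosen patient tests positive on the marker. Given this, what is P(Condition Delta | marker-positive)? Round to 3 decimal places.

Taking complements, P(marker-positive | each) = Condition Epsilon 0.03, Condition Beta 0.045, Condition Gamma 0.322, Condition Delta 0.059, Condition Zeta 0.02.
With a uniform prior (1/5 each), posterior ∝ likelihood:
  Condition Epsilon: 0.03
  Condition Beta: 0.045
  Condition Gamma: 0.322
  Condition Delta: 0.059
  Condition Zeta: 0.02
Normalizing constant = 0.476.
P(Condition Delta | evidence) = 0.059 / 0.476 ≈ 0.124.

0.124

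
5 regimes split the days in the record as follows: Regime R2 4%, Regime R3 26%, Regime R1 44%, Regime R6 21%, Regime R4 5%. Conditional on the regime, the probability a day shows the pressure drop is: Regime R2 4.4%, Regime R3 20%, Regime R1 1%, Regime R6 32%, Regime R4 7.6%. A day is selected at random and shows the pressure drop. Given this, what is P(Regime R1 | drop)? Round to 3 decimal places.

0.034

By Bayes' rule, posterior ∝ prior × likelihood:
  Regime R2: 0.04 × 0.044 = 0.00176
  Regime R3: 0.26 × 0.2 = 0.052
  Regime R1: 0.44 × 0.01 = 0.0044
  Regime R6: 0.21 × 0.32 = 0.0672
  Regime R4: 0.05 × 0.076 = 0.0038
Total = 0.12916.
P(Regime R1 | evidence) = 0.0044 / 0.12916 ≈ 0.034.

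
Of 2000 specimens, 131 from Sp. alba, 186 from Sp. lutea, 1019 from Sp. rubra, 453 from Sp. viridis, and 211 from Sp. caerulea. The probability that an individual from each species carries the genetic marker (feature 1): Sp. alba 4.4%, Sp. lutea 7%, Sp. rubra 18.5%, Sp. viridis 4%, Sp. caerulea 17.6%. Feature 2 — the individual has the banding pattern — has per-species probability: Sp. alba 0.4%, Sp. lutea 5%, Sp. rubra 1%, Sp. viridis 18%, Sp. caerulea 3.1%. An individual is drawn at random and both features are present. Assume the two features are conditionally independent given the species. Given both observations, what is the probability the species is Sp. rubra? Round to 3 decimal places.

0.270

By Bayes' rule, posterior ∝ prior × likelihood:
  Sp. alba: 0.0655 × 0.044 × 0.004 = 0.000011528
  Sp. lutea: 0.093 × 0.07 × 0.05 = 0.0003255
  Sp. rubra: 0.5095 × 0.185 × 0.01 = 0.000942575
  Sp. viridis: 0.2265 × 0.04 × 0.18 = 0.0016308
  Sp. caerulea: 0.1055 × 0.176 × 0.031 = 0.000575608
Total = 0.003486011.
P(Sp. rubra | evidence) = 0.000942575 / 0.003486011 ≈ 0.270.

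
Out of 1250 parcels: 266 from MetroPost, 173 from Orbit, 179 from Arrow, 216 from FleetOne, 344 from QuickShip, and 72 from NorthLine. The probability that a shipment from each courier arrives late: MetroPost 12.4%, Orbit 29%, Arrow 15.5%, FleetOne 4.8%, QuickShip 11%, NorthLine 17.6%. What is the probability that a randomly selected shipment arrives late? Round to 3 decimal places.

0.137

Prior × likelihood for each hypothesis:
  MetroPost: 0.2128 × 0.124 = 0.0263872
  Orbit: 0.1384 × 0.29 = 0.040136
  Arrow: 0.1432 × 0.155 = 0.022196
  FleetOne: 0.1728 × 0.048 = 0.0082944
  QuickShip: 0.2752 × 0.11 = 0.030272
  NorthLine: 0.0576 × 0.176 = 0.0101376
P(late) = 0.0263872 + 0.040136 + 0.022196 + 0.0082944 + 0.030272 + 0.0101376 = 0.1374232 → 0.137.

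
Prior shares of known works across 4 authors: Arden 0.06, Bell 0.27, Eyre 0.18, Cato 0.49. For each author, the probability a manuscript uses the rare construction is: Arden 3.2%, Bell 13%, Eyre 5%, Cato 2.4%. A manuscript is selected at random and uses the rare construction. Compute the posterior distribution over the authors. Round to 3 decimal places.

Arden 0.033, Bell 0.607, Eyre 0.156, Cato 0.204

Prior × likelihood for each hypothesis:
  Arden: 0.06 × 0.032 = 0.00192
  Bell: 0.27 × 0.13 = 0.0351
  Eyre: 0.18 × 0.05 = 0.009
  Cato: 0.49 × 0.024 = 0.01176
Sum = 0.05778.
P(Arden | rare-form) = 0.00192/0.05778 ≈ 0.033
P(Bell | rare-form) = 0.0351/0.05778 ≈ 0.607
P(Eyre | rare-form) = 0.009/0.05778 ≈ 0.156
P(Cato | rare-form) = 0.01176/0.05778 ≈ 0.204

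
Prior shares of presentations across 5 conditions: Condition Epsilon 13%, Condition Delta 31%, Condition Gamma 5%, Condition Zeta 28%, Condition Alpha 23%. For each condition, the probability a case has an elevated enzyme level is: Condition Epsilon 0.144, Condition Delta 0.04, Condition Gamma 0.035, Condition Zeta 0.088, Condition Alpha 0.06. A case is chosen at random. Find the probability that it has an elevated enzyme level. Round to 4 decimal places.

0.0713

Prior × likelihood for each hypothesis:
  Condition Epsilon: 0.13 × 0.144 = 0.01872
  Condition Delta: 0.31 × 0.04 = 0.0124
  Condition Gamma: 0.05 × 0.035 = 0.00175
  Condition Zeta: 0.28 × 0.088 = 0.02464
  Condition Alpha: 0.23 × 0.06 = 0.0138
P(elevated) = 0.01872 + 0.0124 + 0.00175 + 0.02464 + 0.0138 = 0.07131 → 0.0713.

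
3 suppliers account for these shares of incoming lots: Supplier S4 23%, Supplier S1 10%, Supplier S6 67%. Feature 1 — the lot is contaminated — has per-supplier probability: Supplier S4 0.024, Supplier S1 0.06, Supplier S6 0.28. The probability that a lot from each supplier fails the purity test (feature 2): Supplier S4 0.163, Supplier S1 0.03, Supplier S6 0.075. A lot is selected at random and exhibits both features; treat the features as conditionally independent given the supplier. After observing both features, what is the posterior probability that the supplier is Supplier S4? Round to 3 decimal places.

0.059

Prior × likelihood for each hypothesis:
  Supplier S4: 0.23 × 0.024 × 0.163 = 0.00089976
  Supplier S1: 0.1 × 0.06 × 0.03 = 0.00018
  Supplier S6: 0.67 × 0.28 × 0.075 = 0.01407
Normalizing constant = 0.01514976.
P(Supplier S4 | evidence) = 0.00089976 / 0.01514976 ≈ 0.059.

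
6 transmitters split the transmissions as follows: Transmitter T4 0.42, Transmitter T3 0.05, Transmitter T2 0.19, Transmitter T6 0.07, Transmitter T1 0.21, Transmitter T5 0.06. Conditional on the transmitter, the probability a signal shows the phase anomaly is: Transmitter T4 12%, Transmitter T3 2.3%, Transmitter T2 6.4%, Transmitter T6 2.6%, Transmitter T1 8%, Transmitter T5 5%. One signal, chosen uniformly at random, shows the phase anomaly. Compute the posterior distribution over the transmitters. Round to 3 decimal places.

Transmitter T4 0.591, Transmitter T3 0.013, Transmitter T2 0.143, Transmitter T6 0.021, Transmitter T1 0.197, Transmitter T5 0.035

Prior × likelihood for each hypothesis:
  Transmitter T4: 0.42 × 0.12 = 0.0504
  Transmitter T3: 0.05 × 0.023 = 0.00115
  Transmitter T2: 0.19 × 0.064 = 0.01216
  Transmitter T6: 0.07 × 0.026 = 0.00182
  Transmitter T1: 0.21 × 0.08 = 0.0168
  Transmitter T5: 0.06 × 0.05 = 0.003
Normalizing constant = 0.08533.
P(Transmitter T4 | anomaly) = 0.0504/0.08533 ≈ 0.591
P(Transmitter T3 | anomaly) = 0.00115/0.08533 ≈ 0.013
P(Transmitter T2 | anomaly) = 0.01216/0.08533 ≈ 0.143
P(Transmitter T6 | anomaly) = 0.00182/0.08533 ≈ 0.021
P(Transmitter T1 | anomaly) = 0.0168/0.08533 ≈ 0.197
P(Transmitter T5 | anomaly) = 0.003/0.08533 ≈ 0.035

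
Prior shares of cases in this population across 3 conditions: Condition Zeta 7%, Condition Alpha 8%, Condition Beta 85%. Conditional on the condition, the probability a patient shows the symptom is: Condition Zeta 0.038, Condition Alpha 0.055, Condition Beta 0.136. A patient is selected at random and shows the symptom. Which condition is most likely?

Prior × likelihood for each hypothesis:
  Condition Zeta: 0.07 × 0.038 = 0.00266
  Condition Alpha: 0.08 × 0.055 = 0.0044
  Condition Beta: 0.85 × 0.136 = 0.1156
Sum = 0.12266.
Largest term belongs to Condition Beta, so Condition Beta is most probable.

Condition Beta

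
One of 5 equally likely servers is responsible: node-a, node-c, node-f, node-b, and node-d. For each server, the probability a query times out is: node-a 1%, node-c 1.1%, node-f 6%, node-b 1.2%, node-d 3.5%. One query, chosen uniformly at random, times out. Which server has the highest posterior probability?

Since the prior is uniform, the posterior is proportional to the likelihood:
  node-a: 0.01
  node-c: 0.011
  node-f: 0.06
  node-b: 0.012
  node-d: 0.035
Total = 0.128.
Largest term belongs to node-f, so node-f is most probable.

node-f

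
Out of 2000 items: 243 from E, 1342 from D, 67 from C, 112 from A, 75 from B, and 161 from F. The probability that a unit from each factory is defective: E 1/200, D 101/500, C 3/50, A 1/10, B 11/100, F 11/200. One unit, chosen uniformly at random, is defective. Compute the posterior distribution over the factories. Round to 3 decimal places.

E 0.004, D 0.890, C 0.013, A 0.037, B 0.027, F 0.029

Compute prior × likelihood for every hypothesis:
  E: 0.1215 × 0.005 = 0.0006075
  D: 0.671 × 0.202 = 0.135542
  C: 0.0335 × 0.06 = 0.00201
  A: 0.056 × 0.1 = 0.0056
  B: 0.0375 × 0.11 = 0.004125
  F: 0.0805 × 0.055 = 0.0044275
Total = 0.152312.
P(E | defective) = 0.0006075/0.152312 ≈ 0.004
P(D | defective) = 0.135542/0.152312 ≈ 0.890
P(C | defective) = 0.00201/0.152312 ≈ 0.013
P(A | defective) = 0.0056/0.152312 ≈ 0.037
P(B | defective) = 0.004125/0.152312 ≈ 0.027
P(F | defective) = 0.0044275/0.152312 ≈ 0.029
(Check: 0.004+0.890+0.013+0.037+0.027+0.029 = 1.000.)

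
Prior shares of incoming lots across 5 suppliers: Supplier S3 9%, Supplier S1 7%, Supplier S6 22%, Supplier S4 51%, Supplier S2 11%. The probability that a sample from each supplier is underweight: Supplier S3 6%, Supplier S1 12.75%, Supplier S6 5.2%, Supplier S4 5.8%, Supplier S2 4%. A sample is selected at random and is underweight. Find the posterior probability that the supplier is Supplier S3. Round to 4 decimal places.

Unnormalized posteriors (prior × likelihood):
  Supplier S3: 0.09 × 0.06 = 0.0054
  Supplier S1: 0.07 × 0.1275 = 0.008925
  Supplier S6: 0.22 × 0.052 = 0.01144
  Supplier S4: 0.51 × 0.058 = 0.02958
  Supplier S2: 0.11 × 0.04 = 0.0044
Normalizing constant = 0.059745.
P(Supplier S3 | evidence) = 0.0054 / 0.059745 ≈ 0.0904.

0.0904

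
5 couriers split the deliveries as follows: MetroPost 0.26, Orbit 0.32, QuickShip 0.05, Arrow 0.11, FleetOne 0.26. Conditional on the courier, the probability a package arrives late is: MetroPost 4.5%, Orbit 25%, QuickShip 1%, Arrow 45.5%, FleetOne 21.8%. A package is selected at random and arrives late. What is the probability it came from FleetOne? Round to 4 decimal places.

Compute prior × likelihood for every hypothesis:
  MetroPost: 0.26 × 0.045 = 0.0117
  Orbit: 0.32 × 0.25 = 0.08
  QuickShip: 0.05 × 0.01 = 0.0005
  Arrow: 0.11 × 0.455 = 0.05005
  FleetOne: 0.26 × 0.218 = 0.05668
Total = 0.19893.
P(FleetOne | evidence) = 0.05668 / 0.19893 ≈ 0.2849.

0.2849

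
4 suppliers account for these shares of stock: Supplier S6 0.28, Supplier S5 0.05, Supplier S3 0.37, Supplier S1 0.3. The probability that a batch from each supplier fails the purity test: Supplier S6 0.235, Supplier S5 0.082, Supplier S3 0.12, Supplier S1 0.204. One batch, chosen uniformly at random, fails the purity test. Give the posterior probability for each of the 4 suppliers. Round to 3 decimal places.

Supplier S6 0.375, Supplier S5 0.023, Supplier S3 0.253, Supplier S1 0.349

Unnormalized posteriors (prior × likelihood):
  Supplier S6: 0.28 × 0.235 = 0.0658
  Supplier S5: 0.05 × 0.082 = 0.0041
  Supplier S3: 0.37 × 0.12 = 0.0444
  Supplier S1: 0.3 × 0.204 = 0.0612
Normalizing constant = 0.1755.
P(Supplier S6 | off-spec) = 0.0658/0.1755 ≈ 0.375
P(Supplier S5 | off-spec) = 0.0041/0.1755 ≈ 0.023
P(Supplier S3 | off-spec) = 0.0444/0.1755 ≈ 0.253
P(Supplier S1 | off-spec) = 0.0612/0.1755 ≈ 0.349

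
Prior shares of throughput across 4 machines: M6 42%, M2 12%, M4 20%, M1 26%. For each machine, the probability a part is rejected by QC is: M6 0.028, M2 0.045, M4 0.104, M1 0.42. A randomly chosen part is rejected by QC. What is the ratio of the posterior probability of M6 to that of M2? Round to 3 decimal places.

Compute prior × likelihood for every hypothesis:
  M6: 0.42 × 0.028 = 0.01176
  M2: 0.12 × 0.045 = 0.0054
  M4: 0.2 × 0.104 = 0.0208
  M1: 0.26 × 0.42 = 0.1092
Total = 0.14716.
The ratio is 0.01176 / 0.0054 (the normalizer cancels) = 2.178.

2.178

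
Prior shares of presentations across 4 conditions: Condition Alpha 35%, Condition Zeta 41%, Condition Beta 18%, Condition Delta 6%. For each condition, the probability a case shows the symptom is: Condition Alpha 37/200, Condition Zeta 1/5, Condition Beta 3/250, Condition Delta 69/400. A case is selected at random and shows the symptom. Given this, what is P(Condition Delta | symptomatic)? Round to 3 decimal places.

0.065

By Bayes' rule, posterior ∝ prior × likelihood:
  Condition Alpha: 0.35 × 0.185 = 0.06475
  Condition Zeta: 0.41 × 0.2 = 0.082
  Condition Beta: 0.18 × 0.012 = 0.00216
  Condition Delta: 0.06 × 0.1725 = 0.01035
Normalizing constant = 0.15926.
P(Condition Delta | evidence) = 0.01035 / 0.15926 ≈ 0.065.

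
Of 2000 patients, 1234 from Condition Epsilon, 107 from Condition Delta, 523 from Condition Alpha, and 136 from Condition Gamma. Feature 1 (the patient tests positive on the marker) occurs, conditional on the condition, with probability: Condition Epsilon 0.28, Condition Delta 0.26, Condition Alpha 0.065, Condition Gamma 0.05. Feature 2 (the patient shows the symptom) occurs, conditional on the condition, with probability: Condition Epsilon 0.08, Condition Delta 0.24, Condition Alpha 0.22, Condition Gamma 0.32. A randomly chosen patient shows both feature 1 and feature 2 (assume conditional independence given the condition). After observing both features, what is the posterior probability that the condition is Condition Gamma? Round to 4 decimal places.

By Bayes' rule, posterior ∝ prior × likelihood:
  Condition Epsilon: 0.617 × 0.28 × 0.08 = 0.0138208
  Condition Delta: 0.0535 × 0.26 × 0.24 = 0.0033384
  Condition Alpha: 0.2615 × 0.065 × 0.22 = 0.00373945
  Condition Gamma: 0.068 × 0.05 × 0.32 = 0.001088
Sum = 0.02198665.
P(Condition Gamma | evidence) = 0.001088 / 0.02198665 ≈ 0.0495.

0.0495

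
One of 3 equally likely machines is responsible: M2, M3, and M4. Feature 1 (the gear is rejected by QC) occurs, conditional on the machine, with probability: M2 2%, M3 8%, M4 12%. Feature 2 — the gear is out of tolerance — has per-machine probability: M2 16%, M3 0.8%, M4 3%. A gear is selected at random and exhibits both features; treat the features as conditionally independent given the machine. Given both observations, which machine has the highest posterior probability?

With a uniform prior (1/3 each), posterior ∝ likelihood:
  M2: 0.02 × 0.16 = 0.0032
  M3: 0.08 × 0.008 = 0.00064
  M4: 0.12 × 0.03 = 0.0036
Sum = 0.00744.
Largest term belongs to M4, so M4 is most probable.

M4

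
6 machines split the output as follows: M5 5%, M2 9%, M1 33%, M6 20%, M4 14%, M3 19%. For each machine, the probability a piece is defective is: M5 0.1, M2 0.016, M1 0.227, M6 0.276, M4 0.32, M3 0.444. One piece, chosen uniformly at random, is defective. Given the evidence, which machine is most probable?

Prior × likelihood for each hypothesis:
  M5: 0.05 × 0.1 = 0.005
  M2: 0.09 × 0.016 = 0.00144
  M1: 0.33 × 0.227 = 0.07491
  M6: 0.2 × 0.276 = 0.0552
  M4: 0.14 × 0.32 = 0.0448
  M3: 0.19 × 0.444 = 0.08436
Normalizing constant = 0.26571.
Largest term belongs to M3, so M3 is most probable.

M3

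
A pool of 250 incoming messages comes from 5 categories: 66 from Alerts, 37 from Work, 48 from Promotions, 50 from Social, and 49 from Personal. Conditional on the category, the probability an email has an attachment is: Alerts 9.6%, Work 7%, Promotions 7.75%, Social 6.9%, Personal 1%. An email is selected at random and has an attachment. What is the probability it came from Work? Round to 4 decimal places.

By Bayes' rule, posterior ∝ prior × likelihood:
  Alerts: 0.264 × 0.096 = 0.025344
  Work: 0.148 × 0.07 = 0.01036
  Promotions: 0.192 × 0.0775 = 0.01488
  Social: 0.2 × 0.069 = 0.0138
  Personal: 0.196 × 0.01 = 0.00196
Normalizing constant = 0.066344.
P(Work | evidence) = 0.01036 / 0.066344 ≈ 0.1562.

0.1562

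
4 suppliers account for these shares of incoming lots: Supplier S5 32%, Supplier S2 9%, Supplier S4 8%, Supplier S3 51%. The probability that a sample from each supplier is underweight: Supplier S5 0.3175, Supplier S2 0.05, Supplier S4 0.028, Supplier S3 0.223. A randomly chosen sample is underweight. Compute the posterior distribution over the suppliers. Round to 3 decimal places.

Supplier S5 0.458, Supplier S2 0.020, Supplier S4 0.010, Supplier S3 0.512

By Bayes' rule, posterior ∝ prior × likelihood:
  Supplier S5: 0.32 × 0.3175 = 0.1016
  Supplier S2: 0.09 × 0.05 = 0.0045
  Supplier S4: 0.08 × 0.028 = 0.00224
  Supplier S3: 0.51 × 0.223 = 0.11373
Normalizing constant = 0.22207.
P(Supplier S5 | underweight) = 0.1016/0.22207 ≈ 0.458
P(Supplier S2 | underweight) = 0.0045/0.22207 ≈ 0.020
P(Supplier S4 | underweight) = 0.00224/0.22207 ≈ 0.010
P(Supplier S3 | underweight) = 0.11373/0.22207 ≈ 0.512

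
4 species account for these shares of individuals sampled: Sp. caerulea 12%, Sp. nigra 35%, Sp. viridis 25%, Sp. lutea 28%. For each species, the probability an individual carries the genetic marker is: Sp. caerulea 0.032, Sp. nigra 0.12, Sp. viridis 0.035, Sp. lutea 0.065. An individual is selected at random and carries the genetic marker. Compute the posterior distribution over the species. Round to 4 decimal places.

Prior × likelihood for each hypothesis:
  Sp. caerulea: 0.12 × 0.032 = 0.00384
  Sp. nigra: 0.35 × 0.12 = 0.042
  Sp. viridis: 0.25 × 0.035 = 0.00875
  Sp. lutea: 0.28 × 0.065 = 0.0182
Total = 0.07279.
P(Sp. caerulea | marker) = 0.00384/0.07279 ≈ 0.0528
P(Sp. nigra | marker) = 0.042/0.07279 ≈ 0.5770
P(Sp. viridis | marker) = 0.00875/0.07279 ≈ 0.1202
P(Sp. lutea | marker) = 0.0182/0.07279 ≈ 0.2500

Sp. caerulea 0.0528, Sp. nigra 0.5770, Sp. viridis 0.1202, Sp. lutea 0.2500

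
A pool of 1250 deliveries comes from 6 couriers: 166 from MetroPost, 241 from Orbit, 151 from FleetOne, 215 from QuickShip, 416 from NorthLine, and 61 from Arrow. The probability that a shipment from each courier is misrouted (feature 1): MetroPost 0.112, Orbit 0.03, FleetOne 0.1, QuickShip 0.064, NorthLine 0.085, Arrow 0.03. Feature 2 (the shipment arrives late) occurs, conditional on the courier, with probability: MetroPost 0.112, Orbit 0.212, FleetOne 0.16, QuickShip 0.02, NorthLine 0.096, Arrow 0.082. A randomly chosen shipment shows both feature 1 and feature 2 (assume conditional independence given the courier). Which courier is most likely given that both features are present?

NorthLine

Unnormalized posteriors (prior × likelihood):
  MetroPost: 0.1328 × 0.112 × 0.112 = 0.0016658432
  Orbit: 0.1928 × 0.03 × 0.212 = 0.001226208
  FleetOne: 0.1208 × 0.1 × 0.16 = 0.0019328
  QuickShip: 0.172 × 0.064 × 0.02 = 0.00022016
  NorthLine: 0.3328 × 0.085 × 0.096 = 0.002715648
  Arrow: 0.0488 × 0.03 × 0.082 = 0.000120048
Total = 0.0078807072.
Largest term belongs to NorthLine, so NorthLine is most probable.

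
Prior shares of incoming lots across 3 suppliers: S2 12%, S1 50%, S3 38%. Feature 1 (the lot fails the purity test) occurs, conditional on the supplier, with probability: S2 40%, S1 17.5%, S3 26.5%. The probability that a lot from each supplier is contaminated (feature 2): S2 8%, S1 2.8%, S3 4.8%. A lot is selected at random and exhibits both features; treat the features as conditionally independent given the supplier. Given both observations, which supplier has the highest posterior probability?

Compute prior × likelihood for every hypothesis:
  S2: 0.12 × 0.4 × 0.08 = 0.00384
  S1: 0.5 × 0.175 × 0.028 = 0.00245
  S3: 0.38 × 0.265 × 0.048 = 0.0048336
Normalizing constant = 0.0111236.
Largest term belongs to S3, so S3 is most probable.

S3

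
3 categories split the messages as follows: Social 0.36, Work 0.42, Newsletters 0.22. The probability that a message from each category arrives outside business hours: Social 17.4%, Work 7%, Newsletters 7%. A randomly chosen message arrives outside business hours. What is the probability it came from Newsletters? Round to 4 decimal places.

0.1433

By Bayes' rule, posterior ∝ prior × likelihood:
  Social: 0.36 × 0.174 = 0.06264
  Work: 0.42 × 0.07 = 0.0294
  Newsletters: 0.22 × 0.07 = 0.0154
Normalizing constant = 0.10744.
P(Newsletters | evidence) = 0.0154 / 0.10744 ≈ 0.1433.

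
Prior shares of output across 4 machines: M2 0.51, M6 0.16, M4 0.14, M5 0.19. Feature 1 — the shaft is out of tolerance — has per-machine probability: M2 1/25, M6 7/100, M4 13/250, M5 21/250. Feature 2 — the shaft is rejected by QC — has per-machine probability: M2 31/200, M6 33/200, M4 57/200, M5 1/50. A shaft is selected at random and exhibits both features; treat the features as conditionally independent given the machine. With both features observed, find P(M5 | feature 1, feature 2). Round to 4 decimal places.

0.0431

Unnormalized posteriors (prior × likelihood):
  M2: 0.51 × 0.04 × 0.155 = 0.003162
  M6: 0.16 × 0.07 × 0.165 = 0.001848
  M4: 0.14 × 0.052 × 0.285 = 0.0020748
  M5: 0.19 × 0.084 × 0.02 = 0.0003192
Normalizing constant = 0.007404.
P(M5 | evidence) = 0.0003192 / 0.007404 ≈ 0.0431.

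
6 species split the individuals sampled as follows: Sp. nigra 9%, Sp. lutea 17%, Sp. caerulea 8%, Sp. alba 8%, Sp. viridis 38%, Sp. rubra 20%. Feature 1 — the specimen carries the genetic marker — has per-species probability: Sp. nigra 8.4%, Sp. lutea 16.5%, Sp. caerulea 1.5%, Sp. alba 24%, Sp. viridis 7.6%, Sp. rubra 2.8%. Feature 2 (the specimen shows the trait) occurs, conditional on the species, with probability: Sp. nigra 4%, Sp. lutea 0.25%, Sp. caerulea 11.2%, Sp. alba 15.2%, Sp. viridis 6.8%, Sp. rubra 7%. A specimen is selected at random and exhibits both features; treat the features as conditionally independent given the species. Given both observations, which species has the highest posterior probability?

Prior × likelihood for each hypothesis:
  Sp. nigra: 0.09 × 0.084 × 0.04 = 0.0003024
  Sp. lutea: 0.17 × 0.165 × 0.0025 = 0.000070125
  Sp. caerulea: 0.08 × 0.015 × 0.112 = 0.0001344
  Sp. alba: 0.08 × 0.24 × 0.152 = 0.0029184
  Sp. viridis: 0.38 × 0.076 × 0.068 = 0.00196384
  Sp. rubra: 0.2 × 0.028 × 0.07 = 0.000392
Sum = 0.005781165.
Largest term belongs to Sp. alba, so Sp. alba is most probable.

Sp. alba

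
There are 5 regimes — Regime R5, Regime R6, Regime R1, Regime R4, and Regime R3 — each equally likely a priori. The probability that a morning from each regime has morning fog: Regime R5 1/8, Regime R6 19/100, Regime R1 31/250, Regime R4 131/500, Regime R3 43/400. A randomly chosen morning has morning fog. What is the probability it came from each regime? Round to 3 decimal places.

Since the prior is uniform, the posterior is proportional to the likelihood:
  Regime R5: 0.125
  Regime R6: 0.19
  Regime R1: 0.124
  Regime R4: 0.262
  Regime R3: 0.1075
Normalizing constant = 0.8085.
P(Regime R5 | fog) = 0.125/0.8085 ≈ 0.155
P(Regime R6 | fog) = 0.19/0.8085 ≈ 0.235
P(Regime R1 | fog) = 0.124/0.8085 ≈ 0.153
P(Regime R4 | fog) = 0.262/0.8085 ≈ 0.324
P(Regime R3 | fog) = 0.1075/0.8085 ≈ 0.133

Regime R5 0.155, Regime R6 0.235, Regime R1 0.153, Regime R4 0.324, Regime R3 0.133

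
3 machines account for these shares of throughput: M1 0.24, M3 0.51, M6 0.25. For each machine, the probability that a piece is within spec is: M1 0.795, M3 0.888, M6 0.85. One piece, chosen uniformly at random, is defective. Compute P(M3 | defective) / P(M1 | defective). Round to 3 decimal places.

1.161

Taking complements, P(defective | each) = M1 0.205, M3 0.112, M6 0.15.
Prior × likelihood for each hypothesis:
  M1: 0.24 × 0.205 = 0.0492
  M3: 0.51 × 0.112 = 0.05712
  M6: 0.25 × 0.15 = 0.0375
Sum = 0.14382.
The ratio is 0.05712 / 0.0492 (the normalizer cancels) = 1.161.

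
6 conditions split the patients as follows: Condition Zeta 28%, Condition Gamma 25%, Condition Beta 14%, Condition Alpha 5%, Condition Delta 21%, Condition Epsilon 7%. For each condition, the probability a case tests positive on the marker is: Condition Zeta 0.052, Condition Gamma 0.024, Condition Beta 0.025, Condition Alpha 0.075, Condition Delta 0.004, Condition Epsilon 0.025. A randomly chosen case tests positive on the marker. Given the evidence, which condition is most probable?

Prior × likelihood for each hypothesis:
  Condition Zeta: 0.28 × 0.052 = 0.01456
  Condition Gamma: 0.25 × 0.024 = 0.006
  Condition Beta: 0.14 × 0.025 = 0.0035
  Condition Alpha: 0.05 × 0.075 = 0.00375
  Condition Delta: 0.21 × 0.004 = 0.00084
  Condition Epsilon: 0.07 × 0.025 = 0.00175
Sum = 0.0304.
Largest term belongs to Condition Zeta, so Condition Zeta is most probable.

Condition Zeta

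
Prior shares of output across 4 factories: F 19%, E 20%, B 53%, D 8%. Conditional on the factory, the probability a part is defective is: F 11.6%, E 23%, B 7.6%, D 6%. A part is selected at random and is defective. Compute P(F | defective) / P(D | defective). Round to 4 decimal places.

4.5917

Prior × likelihood for each hypothesis:
  F: 0.19 × 0.116 = 0.02204
  E: 0.2 × 0.23 = 0.046
  B: 0.53 × 0.076 = 0.04028
  D: 0.08 × 0.06 = 0.0048
Normalizing constant = 0.11312.
The ratio is 0.02204 / 0.0048 (the normalizer cancels) = 4.5917.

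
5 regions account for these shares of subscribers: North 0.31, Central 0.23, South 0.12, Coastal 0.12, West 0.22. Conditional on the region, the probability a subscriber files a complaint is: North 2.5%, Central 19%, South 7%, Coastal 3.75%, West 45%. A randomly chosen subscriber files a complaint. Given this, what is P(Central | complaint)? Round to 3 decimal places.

0.268

By Bayes' rule, posterior ∝ prior × likelihood:
  North: 0.31 × 0.025 = 0.00775
  Central: 0.23 × 0.19 = 0.0437
  South: 0.12 × 0.07 = 0.0084
  Coastal: 0.12 × 0.0375 = 0.0045
  West: 0.22 × 0.45 = 0.099
Sum = 0.16335.
P(Central | evidence) = 0.0437 / 0.16335 ≈ 0.268.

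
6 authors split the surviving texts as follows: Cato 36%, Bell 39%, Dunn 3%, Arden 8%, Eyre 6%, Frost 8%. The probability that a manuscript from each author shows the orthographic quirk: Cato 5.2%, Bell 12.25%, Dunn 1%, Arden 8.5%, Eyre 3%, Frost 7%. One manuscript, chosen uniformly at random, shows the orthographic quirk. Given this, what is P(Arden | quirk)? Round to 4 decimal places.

Compute prior × likelihood for every hypothesis:
  Cato: 0.36 × 0.052 = 0.01872
  Bell: 0.39 × 0.1225 = 0.047775
  Dunn: 0.03 × 0.01 = 0.0003
  Arden: 0.08 × 0.085 = 0.0068
  Eyre: 0.06 × 0.03 = 0.0018
  Frost: 0.08 × 0.07 = 0.0056
Normalizing constant = 0.080995.
P(Arden | evidence) = 0.0068 / 0.080995 ≈ 0.0840.

0.0840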